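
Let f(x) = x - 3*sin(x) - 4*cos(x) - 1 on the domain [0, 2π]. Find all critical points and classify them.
f'(x) = 4*sin(x) - 3*cos(x) + 1

Solve f'(x) = 0 on [0, 2π]:
  f'(x) = 0 ⇔ 4*sin(x) - 3*cos(x) = -1. Write the left side as R·cos(x + φ) with R = √((-3)² + (-4)²) = 5, cos φ = -3/5, sin φ = -4/5; then cos(x + φ) = -1/5. Solve for x and keep the solutions lying in [0, 2π].
  ⇒ x = atan((-4 + 6*sqrt(6))/(3 + 8*sqrt(6))) ≈ 0.4421, atan((-6*sqrt(6) - 4)/(3 - 8*sqrt(6))) + pi ≈ 3.9865

f''(x) = 3*sin(x) + 4*cos(x)
Second-derivative test at each critical point:
  f''(0.4421) = 4.8990 > 0 → local minimum
  f''(3.9865) = -4.8990 < 0 → local maximum

Critical points: x = atan((-4 + 6*sqrt(6))/(3 + 8*sqrt(6))) ≈ 0.4421 (local minimum); x = atan((-6*sqrt(6) - 4)/(3 - 8*sqrt(6))) + pi ≈ 3.9865 (local maximum)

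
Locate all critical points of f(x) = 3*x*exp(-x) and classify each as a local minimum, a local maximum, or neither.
f'(x) = 3*(1 - x)*exp(-x)

Solve f'(x) = 0:
  f'(x) = (3 - 3*x)·exp(-x) and exp(-x) > 0 for every x, so f'(x) = 0 ⇔ 3 - 3*x = 0.
  Factor: 3 - 3*x = -3*(x - 1) = 0.
  ⇒ x = 1

f''(x) = 3*(x - 2)*exp(-x)
Second-derivative test at each critical point:
  f''(1) = -1.1036 < 0 → local maximum

Critical points: x = 1 (local maximum)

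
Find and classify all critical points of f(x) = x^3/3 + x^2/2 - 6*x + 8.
f'(x) = x^2 + x - 6

Solve f'(x) = 0:
  Factor: x^2 + x - 6 = (x - 2)*(x + 3) = 0.
  ⇒ x = -3, 2

f''(x) = 2*x + 1
Second-derivative test at each critical point:
  f''(-3) = -5 < 0 → local maximum
  f''(2) = 5 > 0 → local minimum

Critical points: x = -3 (local maximum); x = 2 (local minimum)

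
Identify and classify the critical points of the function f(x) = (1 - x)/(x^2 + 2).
f'(x) = (-x^2 + 2*x*(x - 1) - 2)/(x^2 + 2)^2

Solve f'(x) = 0:
  f'(x) = (x^2 - 2*x - 2)/(x^2 + 2)^2; the denominator is positive wherever f is defined, so f'(x) = 0 ⇔ x^2 - 2*x - 2 = 0.
  x^2 - 2*x - 2 = 0 has no rational roots; quadratic formula: x = (2 ± √12)/2.
  ⇒ x = 1 - sqrt(3) ≈ -0.7321, 1 + sqrt(3) ≈ 2.7321

f''(x) = 2*(4*x^2*(1 - x) + (3*x - 1)*(x^2 + 2))/(x^2 + 2)^3
Second-derivative test at each critical point:
  f''(-0.7321) = -0.5387 < 0 → local maximum
  f''(2.7321) = 0.0387 > 0 → local minimum

Critical points: x = 1 - sqrt(3) ≈ -0.7321 (local maximum); x = 1 + sqrt(3) ≈ 2.7321 (local minimum)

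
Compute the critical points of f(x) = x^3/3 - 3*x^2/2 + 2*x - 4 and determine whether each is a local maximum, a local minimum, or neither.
f'(x) = x^2 - 3*x + 2

Solve f'(x) = 0:
  Factor: x^2 - 3*x + 2 = (x - 2)*(x - 1) = 0.
  ⇒ x = 1, 2

f''(x) = 2*x - 3
Second-derivative test at each critical point:
  f''(1) = -1 < 0 → local maximum
  f''(2) = 1 > 0 → local minimum

Critical points: x = 1 (local maximum); x = 2 (local minimum)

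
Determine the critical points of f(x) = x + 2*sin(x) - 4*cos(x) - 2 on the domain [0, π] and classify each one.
f'(x) = 4*sin(x) + 2*cos(x) + 1

Solve f'(x) = 0 on [0, π]:
  f'(x) = 0 ⇔ 4*sin(x) + 2*cos(x) = -1. Write the left side as R·cos(x + φ) with R = √(2² + (-4)²) = 2*sqrt(5), cos φ = sqrt(5)/5, sin φ = -2*sqrt(5)/5; then cos(x + φ) = -sqrt(5)/10. Solve for x and keep the solutions lying in [0, π].
  ⇒ x = atan((-2 + sqrt(19))/(-2*sqrt(19) - 1)) + pi ≈ 2.9035

f''(x) = -2*sin(x) + 4*cos(x)
Second-derivative test at each critical point:
  f''(2.9035) = -4.3589 < 0 → local maximum

Critical points: x = atan((-2 + sqrt(19))/(-2*sqrt(19) - 1)) + pi ≈ 2.9035 (local maximum)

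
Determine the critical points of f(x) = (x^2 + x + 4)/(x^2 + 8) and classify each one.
f'(x) = (-x^2 + 8*x + 8)/(x^4 + 16*x^2 + 64)

Solve f'(x) = 0:
  f'(x) = -(x^2 - 8*x - 8)/(x^2 + 8)^2; the denominator is positive wherever f is defined, so f'(x) = 0 ⇔ -x^2 + 8*x + 8 = 0.
  x^2 - 8*x - 8 = 0 has no rational roots; quadratic formula: x = (8 ± √96)/2.
  ⇒ x = 4 - 2*sqrt(6) ≈ -0.8990, 4 + 2*sqrt(6) ≈ 8.8990

f''(x) = 2*(x^3 - 12*x^2 - 24*x + 32)/(x^6 + 24*x^4 + 192*x^2 + 512)
Second-derivative test at each critical point:
  f''(-0.8990) = 0.1263 > 0 → local minimum
  f''(8.8990) = -0.0013 < 0 → local maximum

Critical points: x = 4 - 2*sqrt(6) ≈ -0.8990 (local minimum); x = 4 + 2*sqrt(6) ≈ 8.8990 (local maximum)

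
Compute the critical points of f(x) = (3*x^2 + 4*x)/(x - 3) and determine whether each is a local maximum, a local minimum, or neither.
f'(x) = 3*(x^2 - 6*x - 4)/(x^2 - 6*x + 9)

Solve f'(x) = 0:
  f'(x) = 3*(x^2 - 6*x - 4)/(x - 3)^2; the denominator is positive wherever f is defined, so f'(x) = 0 ⇔ 3*x^2 - 18*x - 12 = 0.
  Factor: 3*x^2 - 18*x - 12 = 3*(x^2 - 6*x - 4); x^2 - 6*x - 4 = 0 has no rational roots; quadratic formula: x = (6 ± √52)/2.
  ⇒ x = 3 - sqrt(13) ≈ -0.6056, 3 + sqrt(13) ≈ 6.6056

f''(x) = 78/(x^3 - 9*x^2 + 27*x - 27)
Second-derivative test at each critical point:
  f''(-0.6056) = -1.6641 < 0 → local maximum
  f''(6.6056) = 1.6641 > 0 → local minimum

Critical points: x = 3 - sqrt(13) ≈ -0.6056 (local maximum); x = 3 + sqrt(13) ≈ 6.6056 (local minimum)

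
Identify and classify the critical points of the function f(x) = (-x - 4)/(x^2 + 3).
f'(x) = (-x^2 + 2*x*(x + 4) - 3)/(x^2 + 3)^2

Solve f'(x) = 0:
  f'(x) = (x^2 + 8*x - 3)/(x^2 + 3)^2; the denominator is positive wherever f is defined, so f'(x) = 0 ⇔ x^2 + 8*x - 3 = 0.
  x^2 + 8*x - 3 = 0 has no rational roots; quadratic formula: x = (-8 ± √76)/2.
  ⇒ x = -sqrt(19) - 4 ≈ -8.3589, -4 + sqrt(19) ≈ 0.3589

f''(x) = 2*(-4*x^2*(x + 4) + (3*x + 4)*(x^2 + 3))/(x^2 + 3)^3
Second-derivative test at each critical point:
  f''(-8.3589) = -0.0016 < 0 → local maximum
  f''(0.3589) = 0.8905 > 0 → local minimum

Critical points: x = -sqrt(19) - 4 ≈ -8.3589 (local maximum); x = -4 + sqrt(19) ≈ 0.3589 (local minimum)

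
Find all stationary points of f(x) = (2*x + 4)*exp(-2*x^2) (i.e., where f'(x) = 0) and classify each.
f'(x) = 2*(-4*x*(x + 2) + 1)*exp(-2*x^2)

Solve f'(x) = 0:
  f'(x) = (-8*x^2 - 16*x + 2)·exp(-2*x^2) and exp(-2*x^2) > 0 for every x, so f'(x) = 0 ⇔ -8*x^2 - 16*x + 2 = 0.
  Factor: -8*x^2 - 16*x + 2 = -2*(4*x^2 + 8*x - 1); 4*x^2 + 8*x - 1 = 0 has no rational roots; quadratic formula: x = (-8 ± √80)/8.
  ⇒ x = -sqrt(5)/2 - 1 ≈ -2.1180, -1 + sqrt(5)/2 ≈ 0.1180

f''(x) = 8*(4*x^2*(x + 2) - 3*x - 2)*exp(-2*x^2)
Second-derivative test at each critical point:
  f''(-2.1180) = 0.0023 > 0 → local minimum
  f''(0.1180) = -17.3970 < 0 → local maximum

Critical points: x = -sqrt(5)/2 - 1 ≈ -2.1180 (local minimum); x = -1 + sqrt(5)/2 ≈ 0.1180 (local maximum)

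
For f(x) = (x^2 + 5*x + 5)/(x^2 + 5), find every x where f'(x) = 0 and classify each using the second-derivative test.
f'(x) = 5*(5 - x^2)/(x^4 + 10*x^2 + 25)

Solve f'(x) = 0:
  f'(x) = -5*(x^2 - 5)/(x^2 + 5)^2; the denominator is positive wherever f is defined, so f'(x) = 0 ⇔ 25 - 5*x^2 = 0.
  Factor: 25 - 5*x^2 = -5*(x^2 - 5); x^2 - 5 = 0 has no rational roots; quadratic formula: x = (0 ± √20)/2.
  ⇒ x = -sqrt(5) ≈ -2.2361, sqrt(5) ≈ 2.2361

f''(x) = 10*x*(x^2 - 15)/(x^6 + 15*x^4 + 75*x^2 + 125)
Second-derivative test at each critical point:
  f''(-2.2361) = 0.2236 > 0 → local minimum
  f''(2.2361) = -0.2236 < 0 → local maximum

Critical points: x = -sqrt(5) ≈ -2.2361 (local minimum); x = sqrt(5) ≈ 2.2361 (local maximum)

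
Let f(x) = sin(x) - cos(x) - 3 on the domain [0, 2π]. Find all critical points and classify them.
f'(x) = sin(x) + cos(x)

Solve f'(x) = 0 on [0, 2π]:
  f'(x) = 0 ⇔ cos(x) = -sin(x) ⇔ tan(x) = -1, i.e. x = arctan(-1) + nπ; keep the solutions lying in [0, 2π].
  ⇒ x = 3*pi/4 ≈ 2.3562, 7*pi/4 ≈ 5.4978

f''(x) = -sin(x) + cos(x)
Second-derivative test at each critical point:
  f''(2.3562) = -1.4142 < 0 → local maximum
  f''(5.4978) = 1.4142 > 0 → local minimum

Critical points: x = 3*pi/4 ≈ 2.3562 (local maximum); x = 7*pi/4 ≈ 5.4978 (local minimum)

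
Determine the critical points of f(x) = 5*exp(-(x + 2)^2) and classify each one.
f'(x) = 10*(-x - 2)*exp(-(x + 2)^2)

Solve f'(x) = 0:
  f'(x) = (-10*x - 20)·exp(-(x + 2)^2) and exp(-(x + 2)^2) > 0 for every x, so f'(x) = 0 ⇔ -10*x - 20 = 0.
  Factor: -10*x - 20 = -10*(x + 2) = 0.
  ⇒ x = -2

f''(x) = 10*(2*(x + 2)^2 - 1)*exp(-(x + 2)^2)
Second-derivative test at each critical point:
  f''(-2) = -10 < 0 → local maximum

Critical points: x = -2 (local maximum)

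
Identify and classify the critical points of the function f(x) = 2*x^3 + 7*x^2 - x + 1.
f'(x) = 6*x^2 + 14*x - 1

Solve f'(x) = 0:
  6*x^2 + 14*x - 1 = 0 has no rational roots; quadratic formula: x = (-14 ± √220)/12.
  ⇒ x = -sqrt(55)/6 - 7/6 ≈ -2.4027, -7/6 + sqrt(55)/6 ≈ 0.0694

f''(x) = 12*x + 14
Second-derivative test at each critical point:
  f''(-2.4027) = -14.8324 < 0 → local maximum
  f''(0.0694) = 14.8324 > 0 → local minimum

Critical points: x = -sqrt(55)/6 - 7/6 ≈ -2.4027 (local maximum); x = -7/6 + sqrt(55)/6 ≈ 0.0694 (local minimum)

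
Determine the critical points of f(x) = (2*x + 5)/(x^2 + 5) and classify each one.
f'(x) = 2*(-x^2 - 5*x + 5)/(x^4 + 10*x^2 + 25)

Solve f'(x) = 0:
  f'(x) = -2*(x^2 + 5*x - 5)/(x^2 + 5)^2; the denominator is positive wherever f is defined, so f'(x) = 0 ⇔ -2*x^2 - 10*x + 10 = 0.
  Factor: -2*x^2 - 10*x + 10 = -2*(x^2 + 5*x - 5); x^2 + 5*x - 5 = 0 has no rational roots; quadratic formula: x = (-5 ± √45)/2.
  ⇒ x = -3*sqrt(5)/2 - 5/2 ≈ -5.8541, -5/2 + 3*sqrt(5)/2 ≈ 0.8541

f''(x) = 2*(4*x^2*(2*x + 5) - (6*x + 5)*(x^2 + 5))/(x^2 + 5)^3
Second-derivative test at each critical point:
  f''(-5.8541) = 0.0087 > 0 → local minimum
  f''(0.8541) = -0.4087 < 0 → local maximum

Critical points: x = -3*sqrt(5)/2 - 5/2 ≈ -5.8541 (local minimum); x = -5/2 + 3*sqrt(5)/2 ≈ 0.8541 (local maximum)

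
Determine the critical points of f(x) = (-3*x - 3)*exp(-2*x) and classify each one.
f'(x) = 3*(2*x + 1)*exp(-2*x)

Solve f'(x) = 0:
  f'(x) = (6*x + 3)·exp(-2*x) and exp(-2*x) > 0 for every x, so f'(x) = 0 ⇔ 6*x + 3 = 0.
  Factor: 6*x + 3 = 3*(2*x + 1) = 0.
  ⇒ x = -1/2

f''(x) = -12*x*exp(-2*x)
Second-derivative test at each critical point:
  f''(-1/2) = 16.3097 > 0 → local minimum

Critical points: x = -1/2 (local minimum)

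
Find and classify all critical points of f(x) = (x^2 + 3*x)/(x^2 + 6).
f'(x) = 3*(-x^2 + 4*x + 6)/(x^4 + 12*x^2 + 36)

Solve f'(x) = 0:
  f'(x) = -3*(x^2 - 4*x - 6)/(x^2 + 6)^2; the denominator is positive wherever f is defined, so f'(x) = 0 ⇔ -3*x^2 + 12*x + 18 = 0.
  Factor: -3*x^2 + 12*x + 18 = -3*(x^2 - 4*x - 6); x^2 - 4*x - 6 = 0 has no rational roots; quadratic formula: x = (4 ± √40)/2.
  ⇒ x = 2 - sqrt(10) ≈ -1.1623, 2 + sqrt(10) ≈ 5.1623

f''(x) = 6*(x^3 - 6*x^2 - 18*x + 12)/(x^6 + 18*x^4 + 108*x^2 + 216)
Second-derivative test at each critical point:
  f''(-1.1623) = 0.3511 > 0 → local minimum
  f''(5.1623) = -0.0178 < 0 → local maximum

Critical points: x = 2 - sqrt(10) ≈ -1.1623 (local minimum); x = 2 + sqrt(10) ≈ 5.1623 (local maximum)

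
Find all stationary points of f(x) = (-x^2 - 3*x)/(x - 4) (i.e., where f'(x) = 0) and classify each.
f'(x) = (-x^2 + 8*x + 12)/(x^2 - 8*x + 16)

Solve f'(x) = 0:
  f'(x) = -(x^2 - 8*x - 12)/(x - 4)^2; the denominator is positive wherever f is defined, so f'(x) = 0 ⇔ -x^2 + 8*x + 12 = 0.
  x^2 - 8*x - 12 = 0 has no rational roots; quadratic formula: x = (8 ± √112)/2.
  ⇒ x = 4 - 2*sqrt(7) ≈ -1.2915, 4 + 2*sqrt(7) ≈ 9.2915

f''(x) = -56/(x^3 - 12*x^2 + 48*x - 64)
Second-derivative test at each critical point:
  f''(-1.2915) = 0.3780 > 0 → local minimum
  f''(9.2915) = -0.3780 < 0 → local maximum

Critical points: x = 4 - 2*sqrt(7) ≈ -1.2915 (local minimum); x = 4 + 2*sqrt(7) ≈ 9.2915 (local maximum)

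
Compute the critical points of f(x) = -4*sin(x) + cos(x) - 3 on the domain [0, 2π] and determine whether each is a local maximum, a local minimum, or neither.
f'(x) = -sin(x) - 4*cos(x)

Solve f'(x) = 0 on [0, 2π]:
  f'(x) = 0 ⇔ -4*cos(x) = sin(x) ⇔ tan(x) = -4, i.e. x = arctan(-4) + nπ; keep the solutions lying in [0, 2π].
  ⇒ x = pi - atan(4) ≈ 1.8158, -atan(4) + 2*pi ≈ 4.9574

f''(x) = 4*sin(x) - cos(x)
Second-derivative test at each critical point:
  f''(1.8158) = 4.1231 > 0 → local minimum
  f''(4.9574) = -4.1231 < 0 → local maximum

Critical points: x = pi - atan(4) ≈ 1.8158 (local minimum); x = -atan(4) + 2*pi ≈ 4.9574 (local maximum)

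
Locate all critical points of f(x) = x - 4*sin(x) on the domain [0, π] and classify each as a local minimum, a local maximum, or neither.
f'(x) = 1 - 4*cos(x)

Solve f'(x) = 0 on [0, π]:
  f'(x) = 0 ⇔ cos(x) = 1/4, i.e. x = ±arccos(1/4) + 2nπ; keep the solutions lying in [0, π].
  ⇒ x = acos(1/4) ≈ 1.3181

f''(x) = 4*sin(x)
Second-derivative test at each critical point:
  f''(1.3181) = 3.8730 > 0 → local minimum

Critical points: x = acos(1/4) ≈ 1.3181 (local minimum)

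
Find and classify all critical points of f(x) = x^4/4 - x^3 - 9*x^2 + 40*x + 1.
f'(x) = x^3 - 3*x^2 - 18*x + 40

Solve f'(x) = 0:
  Factor: x^3 - 3*x^2 - 18*x + 40 = (x - 5)*(x - 2)*(x + 4) = 0.
  ⇒ x = -4, 2, 5

f''(x) = 3*x^2 - 6*x - 18
Second-derivative test at each critical point:
  f''(-4) = 54 > 0 → local minimum
  f''(2) = -18 < 0 → local maximum
  f''(5) = 27 > 0 → local minimum

Critical points: x = -4 (local minimum); x = 2 (local maximum); x = 5 (local minimum)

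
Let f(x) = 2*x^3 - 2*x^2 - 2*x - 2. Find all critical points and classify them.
f'(x) = 6*x^2 - 4*x - 2

Solve f'(x) = 0:
  Factor: 6*x^2 - 4*x - 2 = 2*(x - 1)*(3*x + 1) = 0.
  ⇒ x = -1/3, 1

f''(x) = 12*x - 4
Second-derivative test at each critical point:
  f''(-1/3) = -8 < 0 → local maximum
  f''(1) = 8 > 0 → local minimum

Critical points: x = -1/3 (local maximum); x = 1 (local minimum)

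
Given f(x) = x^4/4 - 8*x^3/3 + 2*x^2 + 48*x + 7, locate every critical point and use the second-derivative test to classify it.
f'(x) = x^3 - 8*x^2 + 4*x + 48

Solve f'(x) = 0:
  Factor: x^3 - 8*x^2 + 4*x + 48 = (x - 6)*(x - 4)*(x + 2) = 0.
  ⇒ x = -2, 4, 6

f''(x) = 3*x^2 - 16*x + 4
Second-derivative test at each critical point:
  f''(-2) = 48 > 0 → local minimum
  f''(4) = -12 < 0 → local maximum
  f''(6) = 16 > 0 → local minimum

Critical points: x = -2 (local minimum); x = 4 (local maximum); x = 6 (local minimum)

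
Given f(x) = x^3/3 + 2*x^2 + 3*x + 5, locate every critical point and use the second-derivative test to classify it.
f'(x) = x^2 + 4*x + 3

Solve f'(x) = 0:
  Factor: x^2 + 4*x + 3 = (x + 1)*(x + 3) = 0.
  ⇒ x = -3, -1

f''(x) = 2*x + 4
Second-derivative test at each critical point:
  f''(-3) = -2 < 0 → local maximum
  f''(-1) = 2 > 0 → local minimum

Critical points: x = -3 (local maximum); x = -1 (local minimum)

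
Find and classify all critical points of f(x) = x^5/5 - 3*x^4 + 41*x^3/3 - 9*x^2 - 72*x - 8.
f'(x) = x^4 - 12*x^3 + 41*x^2 - 18*x - 72

Solve f'(x) = 0:
  Factor: x^4 - 12*x^3 + 41*x^2 - 18*x - 72 = (x - 6)*(x - 4)*(x - 3)*(x + 1) = 0.
  ⇒ x = -1, 3, 4, 6

f''(x) = 4*x^3 - 36*x^2 + 82*x - 18
Second-derivative test at each critical point:
  f''(-1) = -140 < 0 → local maximum
  f''(3) = 12 > 0 → local minimum
  f''(4) = -10 < 0 → local maximum
  f''(6) = 42 > 0 → local minimum

Critical points: x = -1 (local maximum); x = 3 (local minimum); x = 4 (local maximum); x = 6 (local minimum)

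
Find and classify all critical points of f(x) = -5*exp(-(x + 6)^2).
f'(x) = 10*(x + 6)*exp(-(x + 6)^2)

Solve f'(x) = 0:
  f'(x) = (10*x + 60)·exp(-(x + 6)^2) and exp(-(x + 6)^2) > 0 for every x, so f'(x) = 0 ⇔ 10*x + 60 = 0.
  Factor: 10*x + 60 = 10*(x + 6) = 0.
  ⇒ x = -6

f''(x) = 10*(1 - 2*(x + 6)^2)*exp(-(x + 6)^2)
Second-derivative test at each critical point:
  f''(-6) = 10 > 0 → local minimum

Critical points: x = -6 (local minimum)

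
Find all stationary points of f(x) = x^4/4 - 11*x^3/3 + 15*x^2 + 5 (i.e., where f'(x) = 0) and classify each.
f'(x) = x*(x^2 - 11*x + 30)

Solve f'(x) = 0:
  Factor: x^3 - 11*x^2 + 30*x = x*(x - 6)*(x - 5) = 0.
  ⇒ x = 0, 5, 6

f''(x) = 3*x^2 - 22*x + 30
Second-derivative test at each critical point:
  f''(0) = 30 > 0 → local minimum
  f''(5) = -5 < 0 → local maximum
  f''(6) = 6 > 0 → local minimum

Critical points: x = 0 (local minimum); x = 5 (local maximum); x = 6 (local minimum)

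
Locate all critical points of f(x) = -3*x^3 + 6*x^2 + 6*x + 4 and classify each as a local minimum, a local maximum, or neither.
f'(x) = -9*x^2 + 12*x + 6

Solve f'(x) = 0:
  Factor: -9*x^2 + 12*x + 6 = -3*(3*x^2 - 4*x - 2); 3*x^2 - 4*x - 2 = 0 has no rational roots; quadratic formula: x = (4 ± √40)/6.
  ⇒ x = 2/3 - sqrt(10)/3 ≈ -0.3874, 2/3 + sqrt(10)/3 ≈ 1.7208

f''(x) = 12 - 18*x
Second-derivative test at each critical point:
  f''(-0.3874) = 18.9737 > 0 → local minimum
  f''(1.7208) = -18.9737 < 0 → local maximum

Critical points: x = 2/3 - sqrt(10)/3 ≈ -0.3874 (local minimum); x = 2/3 + sqrt(10)/3 ≈ 1.7208 (local maximum)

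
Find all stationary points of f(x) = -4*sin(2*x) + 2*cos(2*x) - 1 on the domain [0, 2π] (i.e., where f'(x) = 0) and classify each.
f'(x) = -4*sin(2*x) - 8*cos(2*x)

Solve f'(x) = 0 on [0, 2π]:
  f'(x) = 0 ⇔ -4*cos(2*x) = 2*sin(2*x) ⇔ tan(2*x) = -2, i.e. 2*x = arctan(-2) + nπ; keep the solutions lying in [0, 2π].
  ⇒ x = -atan(2)/2 + pi/2 ≈ 1.0172, pi - atan(2)/2 ≈ 2.5880, -atan(2)/2 + 3*pi/2 ≈ 4.1588, -atan(2)/2 + 2*pi ≈ 5.7296

f''(x) = 16*sin(2*x) - 8*cos(2*x)
Second-derivative test at each critical point:
  f''(1.0172) = 17.8885 > 0 → local minimum
  f''(2.5880) = -17.8885 < 0 → local maximum
  f''(4.1588) = 17.8885 > 0 → local minimum
  f''(5.7296) = -17.8885 < 0 → local maximum

Critical points: x = -atan(2)/2 + pi/2 ≈ 1.0172 (local minimum); x = pi - atan(2)/2 ≈ 2.5880 (local maximum); x = -atan(2)/2 + 3*pi/2 ≈ 4.1588 (local minimum); x = -atan(2)/2 + 2*pi ≈ 5.7296 (local maximum)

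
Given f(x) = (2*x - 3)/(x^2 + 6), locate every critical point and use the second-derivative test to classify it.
f'(x) = 2*(-x^2 + 3*x + 6)/(x^4 + 12*x^2 + 36)

Solve f'(x) = 0:
  f'(x) = -2*(x^2 - 3*x - 6)/(x^2 + 6)^2; the denominator is positive wherever f is defined, so f'(x) = 0 ⇔ -2*x^2 + 6*x + 12 = 0.
  Factor: -2*x^2 + 6*x + 12 = -2*(x^2 - 3*x - 6); x^2 - 3*x - 6 = 0 has no rational roots; quadratic formula: x = (3 ± √33)/2.
  ⇒ x = 3/2 - sqrt(33)/2 ≈ -1.3723, 3/2 + sqrt(33)/2 ≈ 4.3723

f''(x) = 2*(4*x^2*(2*x - 3) + 3*(1 - 2*x)*(x^2 + 6))/(x^2 + 6)^3
Second-derivative test at each critical point:
  f''(-1.3723) = 0.1849 > 0 → local minimum
  f''(4.3723) = -0.0182 < 0 → local maximum

Critical points: x = 3/2 - sqrt(33)/2 ≈ -1.3723 (local minimum); x = 3/2 + sqrt(33)/2 ≈ 4.3723 (local maximum)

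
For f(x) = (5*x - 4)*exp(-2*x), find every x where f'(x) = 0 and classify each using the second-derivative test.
f'(x) = (13 - 10*x)*exp(-2*x)

Solve f'(x) = 0:
  f'(x) = (13 - 10*x)·exp(-2*x) and exp(-2*x) > 0 for every x, so f'(x) = 0 ⇔ 13 - 10*x = 0.
  13 - 10*x = 0.
  ⇒ x = 13/10

f''(x) = 4*(5*x - 9)*exp(-2*x)
Second-derivative test at each critical point:
  f''(13/10) = -0.7427 < 0 → local maximum

Critical points: x = 13/10 (local maximum)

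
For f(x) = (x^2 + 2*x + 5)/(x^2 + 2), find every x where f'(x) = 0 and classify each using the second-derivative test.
f'(x) = 2*(-x^2 - 3*x + 2)/(x^4 + 4*x^2 + 4)

Solve f'(x) = 0:
  f'(x) = -2*(x^2 + 3*x - 2)/(x^2 + 2)^2; the denominator is positive wherever f is defined, so f'(x) = 0 ⇔ -2*x^2 - 6*x + 4 = 0.
  Factor: -2*x^2 - 6*x + 4 = -2*(x^2 + 3*x - 2); x^2 + 3*x - 2 = 0 has no rational roots; quadratic formula: x = (-3 ± √17)/2.
  ⇒ x = -sqrt(17)/2 - 3/2 ≈ -3.5616, -3/2 + sqrt(17)/2 ≈ 0.5616

f''(x) = 2*(2*x^3 + 9*x^2 - 12*x - 6)/(x^6 + 6*x^4 + 12*x^2 + 8)
Second-derivative test at each critical point:
  f''(-3.5616) = 0.0382 > 0 → local minimum
  f''(0.5616) = -1.5382 < 0 → local maximum

Critical points: x = -sqrt(17)/2 - 3/2 ≈ -3.5616 (local minimum); x = -3/2 + sqrt(17)/2 ≈ 0.5616 (local maximum)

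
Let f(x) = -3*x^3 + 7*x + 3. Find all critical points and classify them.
f'(x) = 7 - 9*x^2

Solve f'(x) = 0:
  9*x^2 - 7 = 0 has no rational roots; quadratic formula: x = (0 ± √252)/18.
  ⇒ x = -sqrt(7)/3 ≈ -0.8819, sqrt(7)/3 ≈ 0.8819

f''(x) = -18*x
Second-derivative test at each critical point:
  f''(-0.8819) = 15.8745 > 0 → local minimum
  f''(0.8819) = -15.8745 < 0 → local maximum

Critical points: x = -sqrt(7)/3 ≈ -0.8819 (local minimum); x = sqrt(7)/3 ≈ 0.8819 (local maximum)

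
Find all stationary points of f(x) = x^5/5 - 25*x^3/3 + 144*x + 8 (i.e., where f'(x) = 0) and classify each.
f'(x) = x^4 - 25*x^2 + 144

Solve f'(x) = 0:
  Factor: x^4 - 25*x^2 + 144 = (x - 4)*(x - 3)*(x + 3)*(x + 4) = 0.
  ⇒ x = -4, -3, 3, 4

f''(x) = 4*x^3 - 50*x
Second-derivative test at each critical point:
  f''(-4) = -56 < 0 → local maximum
  f''(-3) = 42 > 0 → local minimum
  f''(3) = -42 < 0 → local maximum
  f''(4) = 56 > 0 → local minimum

Critical points: x = -4 (local maximum); x = -3 (local minimum); x = 3 (local maximum); x = 4 (local minimum)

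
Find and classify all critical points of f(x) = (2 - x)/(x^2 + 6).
f'(x) = (-x^2 + 2*x*(x - 2) - 6)/(x^2 + 6)^2

Solve f'(x) = 0:
  f'(x) = (x^2 - 4*x - 6)/(x^2 + 6)^2; the denominator is positive wherever f is defined, so f'(x) = 0 ⇔ x^2 - 4*x - 6 = 0.
  x^2 - 4*x - 6 = 0 has no rational roots; quadratic formula: x = (4 ± √40)/2.
  ⇒ x = 2 - sqrt(10) ≈ -1.1623, 2 + sqrt(10) ≈ 5.1623

f''(x) = 2*(4*x^2*(2 - x) + (3*x - 2)*(x^2 + 6))/(x^2 + 6)^3
Second-derivative test at each critical point:
  f''(-1.1623) = -0.1170 < 0 → local maximum
  f''(5.1623) = 0.0059 > 0 → local minimum

Critical points: x = 2 - sqrt(10) ≈ -1.1623 (local maximum); x = 2 + sqrt(10) ≈ 5.1623 (local minimum)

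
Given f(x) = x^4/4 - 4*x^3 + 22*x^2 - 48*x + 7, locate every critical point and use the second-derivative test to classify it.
f'(x) = x^3 - 12*x^2 + 44*x - 48

Solve f'(x) = 0:
  Factor: x^3 - 12*x^2 + 44*x - 48 = (x - 6)*(x - 4)*(x - 2) = 0.
  ⇒ x = 2, 4, 6

f''(x) = 3*x^2 - 24*x + 44
Second-derivative test at each critical point:
  f''(2) = 8 > 0 → local minimum
  f''(4) = -4 < 0 → local maximum
  f''(6) = 8 > 0 → local minimum

Critical points: x = 2 (local minimum); x = 4 (local maximum); x = 6 (local minimum)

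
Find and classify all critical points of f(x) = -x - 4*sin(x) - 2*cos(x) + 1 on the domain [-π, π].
f'(x) = 2*sin(x) - 4*cos(x) - 1

Solve f'(x) = 0 on [-π, π]:
  f'(x) = 0 ⇔ 2*sin(x) - 4*cos(x) = 1. Write the left side as R·cos(x + φ) with R = √((-4)² + (-2)²) = 2*sqrt(5), cos φ = -2*sqrt(5)/5, sin φ = -sqrt(5)/5; then cos(x + φ) = sqrt(5)/10. Solve for x and keep the solutions lying in [-π, π].
  ⇒ x = -pi + atan((1 - 2*sqrt(19))/(-sqrt(19) - 2)) ≈ -2.2600, atan((1 + 2*sqrt(19))/(-2 + sqrt(19))) ≈ 1.3327

f''(x) = 4*sin(x) + 2*cos(x)
Second-derivative test at each critical point:
  f''(-2.2600) = -4.3589 < 0 → local maximum
  f''(1.3327) = 4.3589 > 0 → local minimum

Critical points: x = -pi + atan((1 - 2*sqrt(19))/(-sqrt(19) - 2)) ≈ -2.2600 (local maximum); x = atan((1 + 2*sqrt(19))/(-2 + sqrt(19))) ≈ 1.3327 (local minimum)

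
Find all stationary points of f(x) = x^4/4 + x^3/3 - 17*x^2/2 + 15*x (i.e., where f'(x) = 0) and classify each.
f'(x) = x^3 + x^2 - 17*x + 15

Solve f'(x) = 0:
  Factor: x^3 + x^2 - 17*x + 15 = (x - 3)*(x - 1)*(x + 5) = 0.
  ⇒ x = -5, 1, 3

f''(x) = 3*x^2 + 2*x - 17
Second-derivative test at each critical point:
  f''(-5) = 48 > 0 → local minimum
  f''(1) = -12 < 0 → local maximum
  f''(3) = 16 > 0 → local minimum

Critical points: x = -5 (local minimum); x = 1 (local maximum); x = 3 (local minimum)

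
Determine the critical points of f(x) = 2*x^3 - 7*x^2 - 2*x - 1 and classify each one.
f'(x) = 6*x^2 - 14*x - 2

Solve f'(x) = 0:
  Factor: 6*x^2 - 14*x - 2 = 2*(3*x^2 - 7*x - 1); 3*x^2 - 7*x - 1 = 0 has no rational roots; quadratic formula: x = (7 ± √61)/6.
  ⇒ x = 7/6 - sqrt(61)/6 ≈ -0.1350, 7/6 + sqrt(61)/6 ≈ 2.4684

f''(x) = 12*x - 14
Second-derivative test at each critical point:
  f''(-0.1350) = -15.6205 < 0 → local maximum
  f''(2.4684) = 15.6205 > 0 → local minimum

Critical points: x = 7/6 - sqrt(61)/6 ≈ -0.1350 (local maximum); x = 7/6 + sqrt(61)/6 ≈ 2.4684 (local minimum)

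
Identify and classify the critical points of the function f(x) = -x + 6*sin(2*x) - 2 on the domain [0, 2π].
f'(x) = 12*cos(2*x) - 1

Solve f'(x) = 0 on [0, 2π]:
  f'(x) = 0 ⇔ cos(2*x) = 1/12, i.e. 2*x = ±arccos(1/12) + 2nπ; keep the solutions lying in [0, 2π].
  ⇒ x = acos(1/12)/2 ≈ 0.7437, pi - acos(1/12)/2 ≈ 2.3979, acos(1/12)/2 + pi ≈ 3.8853, -acos(1/12)/2 + 2*pi ≈ 5.5395

f''(x) = -24*sin(2*x)
Second-derivative test at each critical point:
  f''(0.7437) = -23.9165 < 0 → local maximum
  f''(2.3979) = 23.9165 > 0 → local minimum
  f''(3.8853) = -23.9165 < 0 → local maximum
  f''(5.5395) = 23.9165 > 0 → local minimum

Critical points: x = acos(1/12)/2 ≈ 0.7437 (local maximum); x = pi - acos(1/12)/2 ≈ 2.3979 (local minimum); x = acos(1/12)/2 + pi ≈ 3.8853 (local maximum); x = -acos(1/12)/2 + 2*pi ≈ 5.5395 (local minimum)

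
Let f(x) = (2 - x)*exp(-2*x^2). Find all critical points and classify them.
f'(x) = (4*x*(x - 2) - 1)*exp(-2*x^2)

Solve f'(x) = 0:
  f'(x) = (4*x^2 - 8*x - 1)·exp(-2*x^2) and exp(-2*x^2) > 0 for every x, so f'(x) = 0 ⇔ 4*x^2 - 8*x - 1 = 0.
  4*x^2 - 8*x - 1 = 0 has no rational roots; quadratic formula: x = (8 ± √80)/8.
  ⇒ x = 1 - sqrt(5)/2 ≈ -0.1180, 1 + sqrt(5)/2 ≈ 2.1180

f''(x) = 4*(4*x^2*(2 - x) + 3*x - 2)*exp(-2*x^2)
Second-derivative test at each critical point:
  f''(-0.1180) = -8.6985 < 0 → local maximum
  f''(2.1180) = 0.0011 > 0 → local minimum

Critical points: x = 1 - sqrt(5)/2 ≈ -0.1180 (local maximum); x = 1 + sqrt(5)/2 ≈ 2.1180 (local minimum)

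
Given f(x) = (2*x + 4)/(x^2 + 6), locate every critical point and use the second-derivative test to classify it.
f'(x) = 2*(x^2 - 2*x*(x + 2) + 6)/(x^2 + 6)^2

Solve f'(x) = 0:
  f'(x) = -2*(x^2 + 4*x - 6)/(x^2 + 6)^2; the denominator is positive wherever f is defined, so f'(x) = 0 ⇔ -2*x^2 - 8*x + 12 = 0.
  Factor: -2*x^2 - 8*x + 12 = -2*(x^2 + 4*x - 6); x^2 + 4*x - 6 = 0 has no rational roots; quadratic formula: x = (-4 ± √40)/2.
  ⇒ x = -sqrt(10) - 2 ≈ -5.1623, -2 + sqrt(10) ≈ 1.1623

f''(x) = 4*(4*x^2*(x + 2) - (3*x + 2)*(x^2 + 6))/(x^2 + 6)^3
Second-derivative test at each critical point:
  f''(-5.1623) = 0.0119 > 0 → local minimum
  f''(1.1623) = -0.2341 < 0 → local maximum

Critical points: x = -sqrt(10) - 2 ≈ -5.1623 (local minimum); x = -2 + sqrt(10) ≈ 1.1623 (local maximum)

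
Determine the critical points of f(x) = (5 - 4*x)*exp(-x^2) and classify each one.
f'(x) = 2*(x*(4*x - 5) - 2)*exp(-x^2)

Solve f'(x) = 0:
  f'(x) = (8*x^2 - 10*x - 4)·exp(-x^2) and exp(-x^2) > 0 for every x, so f'(x) = 0 ⇔ 8*x^2 - 10*x - 4 = 0.
  Factor: 8*x^2 - 10*x - 4 = 2*(4*x^2 - 5*x - 2); 4*x^2 - 5*x - 2 = 0 has no rational roots; quadratic formula: x = (5 ± √57)/8.
  ⇒ x = 5/8 - sqrt(57)/8 ≈ -0.3187, 5/8 + sqrt(57)/8 ≈ 1.5687

f''(x) = 2*(2*x^2*(5 - 4*x) + 12*x - 5)*exp(-x^2)
Second-derivative test at each critical point:
  f''(-0.3187) = -13.6411 < 0 → local maximum
  f''(1.5687) = 1.2889 > 0 → local minimum

Critical points: x = 5/8 - sqrt(57)/8 ≈ -0.3187 (local maximum); x = 5/8 + sqrt(57)/8 ≈ 1.5687 (local minimum)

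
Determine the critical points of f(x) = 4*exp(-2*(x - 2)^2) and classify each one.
f'(x) = 16*(2 - x)*exp(-2*(x - 2)^2)

Solve f'(x) = 0:
  f'(x) = (32 - 16*x)·exp(-2*(x - 2)^2) and exp(-2*(x - 2)^2) > 0 for every x, so f'(x) = 0 ⇔ 32 - 16*x = 0.
  Factor: 32 - 16*x = -16*(x - 2) = 0.
  ⇒ x = 2

f''(x) = 16*(4*(x - 2)^2 - 1)*exp(-2*(x - 2)^2)
Second-derivative test at each critical point:
  f''(2) = -16 < 0 → local maximum

Critical points: x = 2 (local maximum)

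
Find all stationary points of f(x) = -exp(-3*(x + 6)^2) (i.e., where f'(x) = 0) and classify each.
f'(x) = 6*(x + 6)*exp(-3*(x + 6)^2)

Solve f'(x) = 0:
  f'(x) = (6*x + 36)·exp(-3*(x + 6)^2) and exp(-3*(x + 6)^2) > 0 for every x, so f'(x) = 0 ⇔ 6*x + 36 = 0.
  Factor: 6*x + 36 = 6*(x + 6) = 0.
  ⇒ x = -6

f''(x) = 6*(1 - 6*(x + 6)^2)*exp(-3*(x + 6)^2)
Second-derivative test at each critical point:
  f''(-6) = 6 > 0 → local minimum

Critical points: x = -6 (local minimum)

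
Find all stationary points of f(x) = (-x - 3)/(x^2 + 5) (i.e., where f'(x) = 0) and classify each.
f'(x) = (-x^2 + 2*x*(x + 3) - 5)/(x^2 + 5)^2

Solve f'(x) = 0:
  f'(x) = (x^2 + 6*x - 5)/(x^2 + 5)^2; the denominator is positive wherever f is defined, so f'(x) = 0 ⇔ x^2 + 6*x - 5 = 0.
  x^2 + 6*x - 5 = 0 has no rational roots; quadratic formula: x = (-6 ± √56)/2.
  ⇒ x = -sqrt(14) - 3 ≈ -6.7417, -3 + sqrt(14) ≈ 0.7417

f''(x) = 2*(-4*x^2*(x + 3) + 3*(x + 1)*(x^2 + 5))/(x^2 + 5)^3
Second-derivative test at each critical point:
  f''(-6.7417) = -0.0029 < 0 → local maximum
  f''(0.7417) = 0.2429 > 0 → local minimum

Critical points: x = -sqrt(14) - 3 ≈ -6.7417 (local maximum); x = -3 + sqrt(14) ≈ 0.7417 (local minimum)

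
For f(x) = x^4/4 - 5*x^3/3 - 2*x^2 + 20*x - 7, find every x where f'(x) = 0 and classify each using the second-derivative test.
f'(x) = x^3 - 5*x^2 - 4*x + 20

Solve f'(x) = 0:
  Factor: x^3 - 5*x^2 - 4*x + 20 = (x - 5)*(x - 2)*(x + 2) = 0.
  ⇒ x = -2, 2, 5

f''(x) = 3*x^2 - 10*x - 4
Second-derivative test at each critical point:
  f''(-2) = 28 > 0 → local minimum
  f''(2) = -12 < 0 → local maximum
  f''(5) = 21 > 0 → local minimum

Critical points: x = -2 (local minimum); x = 2 (local maximum); x = 5 (local minimum)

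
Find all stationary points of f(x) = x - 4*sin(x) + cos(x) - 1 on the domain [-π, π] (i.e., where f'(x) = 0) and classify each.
f'(x) = -sin(x) - 4*cos(x) + 1

Solve f'(x) = 0 on [-π, π]:
  f'(x) = 0 ⇔ -sin(x) - 4*cos(x) = -1. Write the left side as R·cos(x + φ) with R = √((-4)² + 1²) = sqrt(17), cos φ = -4*sqrt(17)/17, sin φ = sqrt(17)/17; then cos(x + φ) = -sqrt(17)/17. Solve for x and keep the solutions lying in [-π, π].
  ⇒ x = -atan(15/8) ≈ -1.0808, pi/2 ≈ 1.5708

f''(x) = 4*sin(x) - cos(x)
Second-derivative test at each critical point:
  f''(-1.0808) = -4 < 0 → local maximum
  f''(1.5708) = 4 > 0 → local minimum

Critical points: x = -atan(15/8) ≈ -1.0808 (local maximum); x = pi/2 ≈ 1.5708 (local minimum)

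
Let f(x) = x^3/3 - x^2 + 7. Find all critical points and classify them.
f'(x) = x*(x - 2)

Solve f'(x) = 0:
  Factor: x^2 - 2*x = x*(x - 2) = 0.
  ⇒ x = 0, 2

f''(x) = 2*x - 2
Second-derivative test at each critical point:
  f''(0) = -2 < 0 → local maximum
  f''(2) = 2 > 0 → local minimum

Critical points: x = 0 (local maximum); x = 2 (local minimum)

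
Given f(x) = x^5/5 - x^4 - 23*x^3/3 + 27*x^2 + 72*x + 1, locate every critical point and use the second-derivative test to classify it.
f'(x) = x^4 - 4*x^3 - 23*x^2 + 54*x + 72

Solve f'(x) = 0:
  Factor: x^4 - 4*x^3 - 23*x^2 + 54*x + 72 = (x - 6)*(x - 3)*(x + 1)*(x + 4) = 0.
  ⇒ x = -4, -1, 3, 6

f''(x) = 4*x^3 - 12*x^2 - 46*x + 54
Second-derivative test at each critical point:
  f''(-4) = -210 < 0 → local maximum
  f''(-1) = 84 > 0 → local minimum
  f''(3) = -84 < 0 → local maximum
  f''(6) = 210 > 0 → local minimum

Critical points: x = -4 (local maximum); x = -1 (local minimum); x = 3 (local maximum); x = 6 (local minimum)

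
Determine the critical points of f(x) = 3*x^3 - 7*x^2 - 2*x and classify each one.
f'(x) = 9*x^2 - 14*x - 2

Solve f'(x) = 0:
  9*x^2 - 14*x - 2 = 0 has no rational roots; quadratic formula: x = (14 ± √268)/18.
  ⇒ x = 7/9 - sqrt(67)/9 ≈ -0.1317, 7/9 + sqrt(67)/9 ≈ 1.6873

f''(x) = 18*x - 14
Second-derivative test at each critical point:
  f''(-0.1317) = -16.3707 < 0 → local maximum
  f''(1.6873) = 16.3707 > 0 → local minimum

Critical points: x = 7/9 - sqrt(67)/9 ≈ -0.1317 (local maximum); x = 7/9 + sqrt(67)/9 ≈ 1.6873 (local minimum)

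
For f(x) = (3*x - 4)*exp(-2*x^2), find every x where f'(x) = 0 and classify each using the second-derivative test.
f'(x) = (-4*x*(3*x - 4) + 3)*exp(-2*x^2)

Solve f'(x) = 0:
  f'(x) = (-12*x^2 + 16*x + 3)·exp(-2*x^2) and exp(-2*x^2) > 0 for every x, so f'(x) = 0 ⇔ -12*x^2 + 16*x + 3 = 0.
  Factor: -12*x^2 + 16*x + 3 = -(2*x - 3)*(6*x + 1) = 0.
  ⇒ x = -1/6, 3/2

f''(x) = 4*(4*x^2*(3*x - 4) - 9*x + 4)*exp(-2*x^2)
Second-derivative test at each critical point:
  f''(-1/6) = 18.9192 > 0 → local minimum
  f''(3/2) = -0.2222 < 0 → local maximum

Critical points: x = -1/6 (local minimum); x = 3/2 (local maximum)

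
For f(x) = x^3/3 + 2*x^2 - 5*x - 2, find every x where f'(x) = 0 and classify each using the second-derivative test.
f'(x) = x^2 + 4*x - 5

Solve f'(x) = 0:
  Factor: x^2 + 4*x - 5 = (x - 1)*(x + 5) = 0.
  ⇒ x = -5, 1

f''(x) = 2*x + 4
Second-derivative test at each critical point:
  f''(-5) = -6 < 0 → local maximum
  f''(1) = 6 > 0 → local minimum

Critical points: x = -5 (local maximum); x = 1 (local minimum)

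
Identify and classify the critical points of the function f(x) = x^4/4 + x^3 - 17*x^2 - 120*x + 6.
f'(x) = x^3 + 3*x^2 - 34*x - 120

Solve f'(x) = 0:
  Factor: x^3 + 3*x^2 - 34*x - 120 = (x - 6)*(x + 4)*(x + 5) = 0.
  ⇒ x = -5, -4, 6

f''(x) = 3*x^2 + 6*x - 34
Second-derivative test at each critical point:
  f''(-5) = 11 > 0 → local minimum
  f''(-4) = -10 < 0 → local maximum
  f''(6) = 110 > 0 → local minimum

Critical points: x = -5 (local minimum); x = -4 (local maximum); x = 6 (local minimum)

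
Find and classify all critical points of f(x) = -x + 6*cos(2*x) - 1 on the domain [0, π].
f'(x) = -12*sin(2*x) - 1

Solve f'(x) = 0 on [0, π]:
  f'(x) = 0 ⇔ sin(2*x) = -1/12, i.e. 2*x = arcsin(-1/12) + 2nπ or 2*x = π − arcsin(-1/12) + 2nπ; keep the solutions lying in [0, π].
  ⇒ x = asin(1/12)/2 + pi/2 ≈ 1.6125, pi - asin(1/12)/2 ≈ 3.0999

f''(x) = -24*cos(2*x)
Second-derivative test at each critical point:
  f''(1.6125) = 23.9165 > 0 → local minimum
  f''(3.0999) = -23.9165 < 0 → local maximum

Critical points: x = asin(1/12)/2 + pi/2 ≈ 1.6125 (local minimum); x = pi - asin(1/12)/2 ≈ 3.0999 (local maximum)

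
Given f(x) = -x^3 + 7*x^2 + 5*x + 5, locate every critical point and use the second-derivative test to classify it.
f'(x) = -3*x^2 + 14*x + 5

Solve f'(x) = 0:
  Factor: -3*x^2 + 14*x + 5 = -(x - 5)*(3*x + 1) = 0.
  ⇒ x = -1/3, 5

f''(x) = 14 - 6*x
Second-derivative test at each critical point:
  f''(-1/3) = 16 > 0 → local minimum
  f''(5) = -16 < 0 → local maximum

Critical points: x = -1/3 (local minimum); x = 5 (local maximum)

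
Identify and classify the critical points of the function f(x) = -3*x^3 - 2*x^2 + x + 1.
f'(x) = -9*x^2 - 4*x + 1

Solve f'(x) = 0:
  9*x^2 + 4*x - 1 = 0 has no rational roots; quadratic formula: x = (-4 ± √52)/18.
  ⇒ x = -sqrt(13)/9 - 2/9 ≈ -0.6228, -2/9 + sqrt(13)/9 ≈ 0.1784

f''(x) = -18*x - 4
Second-derivative test at each critical point:
  f''(-0.6228) = 7.2111 > 0 → local minimum
  f''(0.1784) = -7.2111 < 0 → local maximum

Critical points: x = -sqrt(13)/9 - 2/9 ≈ -0.6228 (local minimum); x = -2/9 + sqrt(13)/9 ≈ 0.1784 (local maximum)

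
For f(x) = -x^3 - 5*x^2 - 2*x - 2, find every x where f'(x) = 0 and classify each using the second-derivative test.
f'(x) = -3*x^2 - 10*x - 2

Solve f'(x) = 0:
  3*x^2 + 10*x + 2 = 0 has no rational roots; quadratic formula: x = (-10 ± √76)/6.
  ⇒ x = -5/3 - sqrt(19)/3 ≈ -3.1196, -5/3 + sqrt(19)/3 ≈ -0.2137

f''(x) = -6*x - 10
Second-derivative test at each critical point:
  f''(-3.1196) = 8.7178 > 0 → local minimum
  f''(-0.2137) = -8.7178 < 0 → local maximum

Critical points: x = -5/3 - sqrt(19)/3 ≈ -3.1196 (local minimum); x = -5/3 + sqrt(19)/3 ≈ -0.2137 (local maximum)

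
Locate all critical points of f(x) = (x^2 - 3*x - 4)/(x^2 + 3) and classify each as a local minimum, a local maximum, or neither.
f'(x) = (3*x^2 + 14*x - 9)/(x^4 + 6*x^2 + 9)

Solve f'(x) = 0:
  f'(x) = (3*x^2 + 14*x - 9)/(x^2 + 3)^2; the denominator is positive wherever f is defined, so f'(x) = 0 ⇔ 3*x^2 + 14*x - 9 = 0.
  3*x^2 + 14*x - 9 = 0 has no rational roots; quadratic formula: x = (-14 ± √304)/6.
  ⇒ x = -2*sqrt(19)/3 - 7/3 ≈ -5.2393, -7/3 + 2*sqrt(19)/3 ≈ 0.5726

f''(x) = 6*(-x^3 - 7*x^2 + 9*x + 7)/(x^6 + 9*x^4 + 27*x^2 + 27)
Second-derivative test at each critical point:
  f''(-5.2393) = -0.0188 < 0 → local maximum
  f''(0.5726) = 1.5744 > 0 → local minimum

Critical points: x = -2*sqrt(19)/3 - 7/3 ≈ -5.2393 (local maximum); x = -7/3 + 2*sqrt(19)/3 ≈ 0.5726 (local minimum)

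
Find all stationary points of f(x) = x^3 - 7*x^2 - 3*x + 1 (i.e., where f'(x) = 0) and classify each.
f'(x) = 3*x^2 - 14*x - 3

Solve f'(x) = 0:
  3*x^2 - 14*x - 3 = 0 has no rational roots; quadratic formula: x = (14 ± √232)/6.
  ⇒ x = 7/3 - sqrt(58)/3 ≈ -0.2053, 7/3 + sqrt(58)/3 ≈ 4.8719

f''(x) = 6*x - 14
Second-derivative test at each critical point:
  f''(-0.2053) = -15.2315 < 0 → local maximum
  f''(4.8719) = 15.2315 > 0 → local minimum

Critical points: x = 7/3 - sqrt(58)/3 ≈ -0.2053 (local maximum); x = 7/3 + sqrt(58)/3 ≈ 4.8719 (local minimum)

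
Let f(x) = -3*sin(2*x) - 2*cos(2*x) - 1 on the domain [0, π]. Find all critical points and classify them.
f'(x) = 4*sin(2*x) - 6*cos(2*x)

Solve f'(x) = 0 on [0, π]:
  f'(x) = 0 ⇔ -3*cos(2*x) = -2*sin(2*x) ⇔ tan(2*x) = 3/2, i.e. 2*x = arctan(3/2) + nπ; keep the solutions lying in [0, π].
  ⇒ x = atan(3/2)/2 ≈ 0.4914, atan(3/2)/2 + pi/2 ≈ 2.0622

f''(x) = 12*sin(2*x) + 8*cos(2*x)
Second-derivative test at each critical point:
  f''(0.4914) = 14.4222 > 0 → local minimum
  f''(2.0622) = -14.4222 < 0 → local maximum

Critical points: x = atan(3/2)/2 ≈ 0.4914 (local minimum); x = atan(3/2)/2 + pi/2 ≈ 2.0622 (local maximum)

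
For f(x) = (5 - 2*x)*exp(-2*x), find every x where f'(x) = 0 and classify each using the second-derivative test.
f'(x) = 4*(x - 3)*exp(-2*x)

Solve f'(x) = 0:
  f'(x) = (4*x - 12)·exp(-2*x) and exp(-2*x) > 0 for every x, so f'(x) = 0 ⇔ 4*x - 12 = 0.
  Factor: 4*x - 12 = 4*(x - 3) = 0.
  ⇒ x = 3

f''(x) = 4*(7 - 2*x)*exp(-2*x)
Second-derivative test at each critical point:
  f''(3) = 0.0099 > 0 → local minimum

Critical points: x = 3 (local minimum)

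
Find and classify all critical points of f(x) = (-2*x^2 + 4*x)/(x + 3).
f'(x) = 2*(-x^2 - 6*x + 6)/(x^2 + 6*x + 9)

Solve f'(x) = 0:
  f'(x) = -2*(x^2 + 6*x - 6)/(x + 3)^2; the denominator is positive wherever f is defined, so f'(x) = 0 ⇔ -2*x^2 - 12*x + 12 = 0.
  Factor: -2*x^2 - 12*x + 12 = -2*(x^2 + 6*x - 6); x^2 + 6*x - 6 = 0 has no rational roots; quadratic formula: x = (-6 ± √60)/2.
  ⇒ x = -sqrt(15) - 3 ≈ -6.8730, -3 + sqrt(15) ≈ 0.8730

f''(x) = -60/(x^3 + 9*x^2 + 27*x + 27)
Second-derivative test at each critical point:
  f''(-6.8730) = 1.0328 > 0 → local minimum
  f''(0.8730) = -1.0328 < 0 → local maximum

Critical points: x = -sqrt(15) - 3 ≈ -6.8730 (local minimum); x = -3 + sqrt(15) ≈ 0.8730 (local maximum)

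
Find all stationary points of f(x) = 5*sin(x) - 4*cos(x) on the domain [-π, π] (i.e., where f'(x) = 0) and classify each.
f'(x) = 4*sin(x) + 5*cos(x)

Solve f'(x) = 0 on [-π, π]:
  f'(x) = 0 ⇔ 5*cos(x) = -4*sin(x) ⇔ tan(x) = -5/4, i.e. x = arctan(-5/4) + nπ; keep the solutions lying in [-π, π].
  ⇒ x = -atan(5/4) ≈ -0.8961, pi - atan(5/4) ≈ 2.2455

f''(x) = -5*sin(x) + 4*cos(x)
Second-derivative test at each critical point:
  f''(-0.8961) = 6.4031 > 0 → local minimum
  f''(2.2455) = -6.4031 < 0 → local maximum

Critical points: x = -atan(5/4) ≈ -0.8961 (local minimum); x = pi - atan(5/4) ≈ 2.2455 (local maximum)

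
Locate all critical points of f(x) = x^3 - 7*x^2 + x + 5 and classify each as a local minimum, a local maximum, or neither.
f'(x) = 3*x^2 - 14*x + 1

Solve f'(x) = 0:
  3*x^2 - 14*x + 1 = 0 has no rational roots; quadratic formula: x = (14 ± √184)/6.
  ⇒ x = 7/3 - sqrt(46)/3 ≈ 0.0726, sqrt(46)/3 + 7/3 ≈ 4.5941

f''(x) = 6*x - 14
Second-derivative test at each critical point:
  f''(0.0726) = -13.5647 < 0 → local maximum
  f''(4.5941) = 13.5647 > 0 → local minimum

Critical points: x = 7/3 - sqrt(46)/3 ≈ 0.0726 (local maximum); x = sqrt(46)/3 + 7/3 ≈ 4.5941 (local minimum)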